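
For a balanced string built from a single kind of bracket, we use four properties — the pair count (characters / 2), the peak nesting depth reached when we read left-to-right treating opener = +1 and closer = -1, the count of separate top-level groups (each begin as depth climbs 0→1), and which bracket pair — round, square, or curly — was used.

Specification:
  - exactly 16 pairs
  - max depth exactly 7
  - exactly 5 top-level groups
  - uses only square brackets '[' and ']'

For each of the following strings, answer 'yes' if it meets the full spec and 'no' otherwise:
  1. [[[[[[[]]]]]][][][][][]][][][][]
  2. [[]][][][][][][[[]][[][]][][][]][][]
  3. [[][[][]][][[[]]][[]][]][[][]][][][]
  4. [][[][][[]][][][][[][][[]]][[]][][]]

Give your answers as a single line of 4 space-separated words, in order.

String 1 '[[[[[[[]]]]]][][][][][]][][][][]': depth seq [1 2 3 4 5 6 7 6 5 4 3 2 1 2 1 2 1 2 1 2 1 2 1 0 1 0 1 0 1 0 1 0]
  -> pairs=16 depth=7 groups=5 -> yes
String 2 '[[]][][][][][][[[]][[][]][][][]][][]': depth seq [1 2 1 0 1 0 1 0 1 0 1 0 1 0 1 2 3 2 1 2 3 2 3 2 1 2 1 2 1 2 1 0 1 0 1 0]
  -> pairs=18 depth=3 groups=9 -> no
String 3 '[[][[][]][][[[]]][[]][]][[][]][][][]': depth seq [1 2 1 2 3 2 3 2 1 2 1 2 3 4 3 2 1 2 3 2 1 2 1 0 1 2 1 2 1 0 1 0 1 0 1 0]
  -> pairs=18 depth=4 groups=5 -> no
String 4 '[][[][][[]][][][][[][][[]]][[]][][]]': depth seq [1 0 1 2 1 2 1 2 3 2 1 2 1 2 1 2 1 2 3 2 3 2 3 4 3 2 1 2 3 2 1 2 1 2 1 0]
  -> pairs=18 depth=4 groups=2 -> no

Answer: yes no no no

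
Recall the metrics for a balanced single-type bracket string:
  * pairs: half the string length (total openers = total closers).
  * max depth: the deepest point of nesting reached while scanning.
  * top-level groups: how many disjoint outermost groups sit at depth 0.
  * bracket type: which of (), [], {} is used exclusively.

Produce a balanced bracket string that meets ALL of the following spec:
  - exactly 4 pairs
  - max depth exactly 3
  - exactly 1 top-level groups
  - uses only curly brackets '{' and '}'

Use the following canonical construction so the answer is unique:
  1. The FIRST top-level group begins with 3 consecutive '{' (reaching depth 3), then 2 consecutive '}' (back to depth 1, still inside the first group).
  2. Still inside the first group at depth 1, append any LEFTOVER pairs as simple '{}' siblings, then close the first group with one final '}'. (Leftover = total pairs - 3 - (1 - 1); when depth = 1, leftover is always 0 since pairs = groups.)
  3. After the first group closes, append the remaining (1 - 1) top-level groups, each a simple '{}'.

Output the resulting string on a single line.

Spec: pairs=4 depth=3 groups=1
Leftover pairs = 4 - 3 - (1-1) = 1
First group: deep chain of depth 3 + 1 sibling pairs
Remaining 0 groups: simple '{}' each

Answer: {{{}}{}}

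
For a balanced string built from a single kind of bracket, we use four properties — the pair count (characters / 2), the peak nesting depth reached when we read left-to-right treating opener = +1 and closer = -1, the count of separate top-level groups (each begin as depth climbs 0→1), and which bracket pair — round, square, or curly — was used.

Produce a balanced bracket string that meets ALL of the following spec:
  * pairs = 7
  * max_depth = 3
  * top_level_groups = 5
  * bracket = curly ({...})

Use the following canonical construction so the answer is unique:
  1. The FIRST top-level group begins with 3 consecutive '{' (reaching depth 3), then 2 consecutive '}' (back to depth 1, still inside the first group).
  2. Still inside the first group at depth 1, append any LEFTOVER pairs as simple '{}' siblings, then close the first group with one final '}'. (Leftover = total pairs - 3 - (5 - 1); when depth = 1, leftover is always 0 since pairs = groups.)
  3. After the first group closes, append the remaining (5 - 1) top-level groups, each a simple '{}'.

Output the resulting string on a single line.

Spec: pairs=7 depth=3 groups=5
Leftover pairs = 7 - 3 - (5-1) = 0
First group: deep chain of depth 3 + 0 sibling pairs
Remaining 4 groups: simple '{}' each

Answer: {{{}}}{}{}{}{}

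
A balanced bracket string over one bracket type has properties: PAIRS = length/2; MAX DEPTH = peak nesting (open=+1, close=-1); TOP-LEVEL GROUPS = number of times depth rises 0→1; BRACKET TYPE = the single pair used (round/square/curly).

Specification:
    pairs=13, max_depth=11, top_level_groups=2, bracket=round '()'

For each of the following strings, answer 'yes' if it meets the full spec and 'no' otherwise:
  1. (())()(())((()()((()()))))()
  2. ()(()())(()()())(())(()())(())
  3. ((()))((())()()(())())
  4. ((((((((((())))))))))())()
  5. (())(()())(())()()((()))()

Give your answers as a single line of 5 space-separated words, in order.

String 1 '(())()(())((()()((()()))))()': depth seq [1 2 1 0 1 0 1 2 1 0 1 2 3 2 3 2 3 4 5 4 5 4 3 2 1 0 1 0]
  -> pairs=14 depth=5 groups=5 -> no
String 2 '()(()())(()()())(())(()())(())': depth seq [1 0 1 2 1 2 1 0 1 2 1 2 1 2 1 0 1 2 1 0 1 2 1 2 1 0 1 2 1 0]
  -> pairs=15 depth=2 groups=6 -> no
String 3 '((()))((())()()(())())': depth seq [1 2 3 2 1 0 1 2 3 2 1 2 1 2 1 2 3 2 1 2 1 0]
  -> pairs=11 depth=3 groups=2 -> no
String 4 '((((((((((())))))))))())()': depth seq [1 2 3 4 5 6 7 8 9 10 11 10 9 8 7 6 5 4 3 2 1 2 1 0 1 0]
  -> pairs=13 depth=11 groups=2 -> yes
String 5 '(())(()())(())()()((()))()': depth seq [1 2 1 0 1 2 1 2 1 0 1 2 1 0 1 0 1 0 1 2 3 2 1 0 1 0]
  -> pairs=13 depth=3 groups=7 -> no

Answer: no no no yes no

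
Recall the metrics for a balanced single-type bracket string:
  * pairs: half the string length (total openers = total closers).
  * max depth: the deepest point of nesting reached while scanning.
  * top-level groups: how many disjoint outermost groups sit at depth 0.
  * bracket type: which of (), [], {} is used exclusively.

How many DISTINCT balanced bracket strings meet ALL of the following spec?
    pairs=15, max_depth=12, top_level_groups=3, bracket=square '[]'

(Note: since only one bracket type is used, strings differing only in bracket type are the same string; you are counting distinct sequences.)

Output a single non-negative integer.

Spec: pairs=15 depth=12 groups=3
Count(depth <= 12) = 1931537
Count(depth <= 11) = 1931468
Count(depth == 12) = 1931537 - 1931468 = 69

Answer: 69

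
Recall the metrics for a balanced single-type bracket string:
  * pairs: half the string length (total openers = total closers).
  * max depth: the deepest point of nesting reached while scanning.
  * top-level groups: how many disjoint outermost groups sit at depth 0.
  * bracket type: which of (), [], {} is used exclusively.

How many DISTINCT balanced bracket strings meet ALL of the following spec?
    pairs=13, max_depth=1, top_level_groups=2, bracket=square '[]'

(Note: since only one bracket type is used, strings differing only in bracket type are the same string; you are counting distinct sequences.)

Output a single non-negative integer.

Spec: pairs=13 depth=1 groups=2
Count(depth <= 1) = 0
Count(depth <= 0) = 0
Count(depth == 1) = 0 - 0 = 0

Answer: 0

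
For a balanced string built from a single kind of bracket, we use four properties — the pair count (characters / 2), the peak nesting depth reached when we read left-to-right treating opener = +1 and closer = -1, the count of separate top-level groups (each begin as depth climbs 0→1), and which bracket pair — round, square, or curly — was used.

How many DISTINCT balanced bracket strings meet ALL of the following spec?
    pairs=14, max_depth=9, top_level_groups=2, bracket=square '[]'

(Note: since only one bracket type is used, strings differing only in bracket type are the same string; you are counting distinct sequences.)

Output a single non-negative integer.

Answer: 13250

Derivation:
Spec: pairs=14 depth=9 groups=2
Count(depth <= 9) = 739450
Count(depth <= 8) = 726200
Count(depth == 9) = 739450 - 726200 = 13250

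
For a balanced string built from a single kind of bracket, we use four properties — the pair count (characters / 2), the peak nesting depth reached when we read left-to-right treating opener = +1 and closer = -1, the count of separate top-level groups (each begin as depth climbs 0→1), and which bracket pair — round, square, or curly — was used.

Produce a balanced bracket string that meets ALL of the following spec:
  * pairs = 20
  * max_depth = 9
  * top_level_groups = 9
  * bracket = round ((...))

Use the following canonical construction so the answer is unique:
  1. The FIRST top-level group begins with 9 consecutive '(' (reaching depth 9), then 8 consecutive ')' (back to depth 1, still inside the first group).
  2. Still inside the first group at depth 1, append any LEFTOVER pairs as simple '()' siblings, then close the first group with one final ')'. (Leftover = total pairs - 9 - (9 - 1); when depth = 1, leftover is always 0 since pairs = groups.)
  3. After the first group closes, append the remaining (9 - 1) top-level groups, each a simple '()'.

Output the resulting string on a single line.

Answer: ((((((((())))))))()()())()()()()()()()()

Derivation:
Spec: pairs=20 depth=9 groups=9
Leftover pairs = 20 - 9 - (9-1) = 3
First group: deep chain of depth 9 + 3 sibling pairs
Remaining 8 groups: simple '()' each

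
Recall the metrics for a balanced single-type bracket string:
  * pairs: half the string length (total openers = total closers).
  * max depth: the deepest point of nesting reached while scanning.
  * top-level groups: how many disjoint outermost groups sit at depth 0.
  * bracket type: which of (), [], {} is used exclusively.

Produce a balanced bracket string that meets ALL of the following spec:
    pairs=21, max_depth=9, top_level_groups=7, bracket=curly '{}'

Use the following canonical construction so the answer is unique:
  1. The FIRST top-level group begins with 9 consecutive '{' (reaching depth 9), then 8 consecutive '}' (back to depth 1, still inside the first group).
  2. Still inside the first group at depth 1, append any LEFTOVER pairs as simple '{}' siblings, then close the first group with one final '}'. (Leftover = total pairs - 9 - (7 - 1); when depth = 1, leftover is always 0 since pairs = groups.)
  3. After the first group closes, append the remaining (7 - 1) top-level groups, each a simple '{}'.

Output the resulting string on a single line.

Spec: pairs=21 depth=9 groups=7
Leftover pairs = 21 - 9 - (7-1) = 6
First group: deep chain of depth 9 + 6 sibling pairs
Remaining 6 groups: simple '{}' each

Answer: {{{{{{{{{}}}}}}}}{}{}{}{}{}{}}{}{}{}{}{}{}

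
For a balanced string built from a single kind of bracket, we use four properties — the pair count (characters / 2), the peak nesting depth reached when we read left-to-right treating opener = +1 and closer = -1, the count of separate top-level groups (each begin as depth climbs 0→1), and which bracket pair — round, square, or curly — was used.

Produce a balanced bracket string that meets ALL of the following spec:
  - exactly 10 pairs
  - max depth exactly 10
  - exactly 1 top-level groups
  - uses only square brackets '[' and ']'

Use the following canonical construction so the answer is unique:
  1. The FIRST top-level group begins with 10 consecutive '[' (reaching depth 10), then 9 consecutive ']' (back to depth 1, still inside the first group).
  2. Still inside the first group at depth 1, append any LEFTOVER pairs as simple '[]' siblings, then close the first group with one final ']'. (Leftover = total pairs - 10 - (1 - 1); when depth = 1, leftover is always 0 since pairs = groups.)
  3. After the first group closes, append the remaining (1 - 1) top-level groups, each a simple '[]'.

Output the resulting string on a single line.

Answer: [[[[[[[[[[]]]]]]]]]]

Derivation:
Spec: pairs=10 depth=10 groups=1
Leftover pairs = 10 - 10 - (1-1) = 0
First group: deep chain of depth 10 + 0 sibling pairs
Remaining 0 groups: simple '[]' each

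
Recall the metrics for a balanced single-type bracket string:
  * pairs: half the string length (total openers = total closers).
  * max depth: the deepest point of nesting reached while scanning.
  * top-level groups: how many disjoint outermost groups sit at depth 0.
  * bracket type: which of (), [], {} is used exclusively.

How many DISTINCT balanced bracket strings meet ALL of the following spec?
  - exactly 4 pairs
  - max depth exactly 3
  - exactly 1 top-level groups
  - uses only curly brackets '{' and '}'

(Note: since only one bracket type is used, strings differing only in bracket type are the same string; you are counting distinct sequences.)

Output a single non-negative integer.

Answer: 3

Derivation:
Spec: pairs=4 depth=3 groups=1
Count(depth <= 3) = 4
Count(depth <= 2) = 1
Count(depth == 3) = 4 - 1 = 3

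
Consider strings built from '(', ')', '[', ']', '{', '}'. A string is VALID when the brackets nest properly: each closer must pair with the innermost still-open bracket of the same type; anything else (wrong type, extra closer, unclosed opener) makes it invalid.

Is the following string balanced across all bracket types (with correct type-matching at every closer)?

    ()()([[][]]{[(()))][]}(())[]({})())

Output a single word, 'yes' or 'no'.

Answer: no

Derivation:
pos 0: push '('; stack = (
pos 1: ')' matches '('; pop; stack = (empty)
pos 2: push '('; stack = (
pos 3: ')' matches '('; pop; stack = (empty)
pos 4: push '('; stack = (
pos 5: push '['; stack = ([
pos 6: push '['; stack = ([[
pos 7: ']' matches '['; pop; stack = ([
pos 8: push '['; stack = ([[
pos 9: ']' matches '['; pop; stack = ([
pos 10: ']' matches '['; pop; stack = (
pos 11: push '{'; stack = ({
pos 12: push '['; stack = ({[
pos 13: push '('; stack = ({[(
pos 14: push '('; stack = ({[((
pos 15: ')' matches '('; pop; stack = ({[(
pos 16: ')' matches '('; pop; stack = ({[
pos 17: saw closer ')' but top of stack is '[' (expected ']') → INVALID
Verdict: type mismatch at position 17: ')' closes '[' → no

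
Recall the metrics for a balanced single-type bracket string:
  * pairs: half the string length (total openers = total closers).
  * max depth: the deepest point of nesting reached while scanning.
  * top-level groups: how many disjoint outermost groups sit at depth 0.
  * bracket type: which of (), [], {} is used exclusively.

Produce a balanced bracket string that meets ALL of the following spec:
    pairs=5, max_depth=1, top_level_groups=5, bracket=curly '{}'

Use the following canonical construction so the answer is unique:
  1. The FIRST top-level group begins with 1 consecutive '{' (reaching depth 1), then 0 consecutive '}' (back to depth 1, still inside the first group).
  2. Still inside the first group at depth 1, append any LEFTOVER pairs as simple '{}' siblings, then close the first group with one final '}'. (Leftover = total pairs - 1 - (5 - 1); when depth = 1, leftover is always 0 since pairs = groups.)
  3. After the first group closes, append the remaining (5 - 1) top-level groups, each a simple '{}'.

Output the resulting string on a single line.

Spec: pairs=5 depth=1 groups=5
Leftover pairs = 5 - 1 - (5-1) = 0
First group: deep chain of depth 1 + 0 sibling pairs
Remaining 4 groups: simple '{}' each

Answer: {}{}{}{}{}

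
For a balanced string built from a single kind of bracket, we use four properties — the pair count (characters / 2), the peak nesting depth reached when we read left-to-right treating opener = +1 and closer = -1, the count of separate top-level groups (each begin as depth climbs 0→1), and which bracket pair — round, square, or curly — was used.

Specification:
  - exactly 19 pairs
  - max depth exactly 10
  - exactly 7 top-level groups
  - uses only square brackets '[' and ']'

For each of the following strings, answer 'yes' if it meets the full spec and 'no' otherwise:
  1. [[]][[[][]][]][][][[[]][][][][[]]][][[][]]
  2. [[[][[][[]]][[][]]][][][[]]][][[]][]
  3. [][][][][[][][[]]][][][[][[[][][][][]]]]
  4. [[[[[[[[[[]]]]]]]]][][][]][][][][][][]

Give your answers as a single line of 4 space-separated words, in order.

Answer: no no no yes

Derivation:
String 1 '[[]][[[][]][]][][][[[]][][][][[]]][][[][]]': depth seq [1 2 1 0 1 2 3 2 3 2 1 2 1 0 1 0 1 0 1 2 3 2 1 2 1 2 1 2 1 2 3 2 1 0 1 0 1 2 1 2 1 0]
  -> pairs=21 depth=3 groups=7 -> no
String 2 '[[[][[][[]]][[][]]][][][[]]][][[]][]': depth seq [1 2 3 2 3 4 3 4 5 4 3 2 3 4 3 4 3 2 1 2 1 2 1 2 3 2 1 0 1 0 1 2 1 0 1 0]
  -> pairs=18 depth=5 groups=4 -> no
String 3 '[][][][][[][][[]]][][][[][[[][][][][]]]]': depth seq [1 0 1 0 1 0 1 0 1 2 1 2 1 2 3 2 1 0 1 0 1 0 1 2 1 2 3 4 3 4 3 4 3 4 3 4 3 2 1 0]
  -> pairs=20 depth=4 groups=8 -> no
String 4 '[[[[[[[[[[]]]]]]]]][][][]][][][][][][]': depth seq [1 2 3 4 5 6 7 8 9 10 9 8 7 6 5 4 3 2 1 2 1 2 1 2 1 0 1 0 1 0 1 0 1 0 1 0 1 0]
  -> pairs=19 depth=10 groups=7 -> yes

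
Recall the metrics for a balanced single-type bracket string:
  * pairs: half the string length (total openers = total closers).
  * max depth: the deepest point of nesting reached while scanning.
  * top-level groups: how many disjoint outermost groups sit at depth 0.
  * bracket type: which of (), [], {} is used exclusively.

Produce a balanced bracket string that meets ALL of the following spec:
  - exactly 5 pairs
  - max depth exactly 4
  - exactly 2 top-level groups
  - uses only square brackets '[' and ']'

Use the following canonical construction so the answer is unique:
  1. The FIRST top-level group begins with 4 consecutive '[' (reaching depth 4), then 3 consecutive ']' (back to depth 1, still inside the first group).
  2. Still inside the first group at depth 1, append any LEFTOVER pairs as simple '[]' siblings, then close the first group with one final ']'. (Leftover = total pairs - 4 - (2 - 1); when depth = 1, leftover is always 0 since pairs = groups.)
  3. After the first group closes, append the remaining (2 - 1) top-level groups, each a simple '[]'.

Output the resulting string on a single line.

Answer: [[[[]]]][]

Derivation:
Spec: pairs=5 depth=4 groups=2
Leftover pairs = 5 - 4 - (2-1) = 0
First group: deep chain of depth 4 + 0 sibling pairs
Remaining 1 groups: simple '[]' each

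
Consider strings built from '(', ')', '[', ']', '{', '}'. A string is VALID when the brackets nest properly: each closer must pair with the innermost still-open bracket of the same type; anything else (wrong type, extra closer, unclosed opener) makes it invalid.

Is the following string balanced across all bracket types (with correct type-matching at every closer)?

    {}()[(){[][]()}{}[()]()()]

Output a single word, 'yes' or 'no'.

pos 0: push '{'; stack = {
pos 1: '}' matches '{'; pop; stack = (empty)
pos 2: push '('; stack = (
pos 3: ')' matches '('; pop; stack = (empty)
pos 4: push '['; stack = [
pos 5: push '('; stack = [(
pos 6: ')' matches '('; pop; stack = [
pos 7: push '{'; stack = [{
pos 8: push '['; stack = [{[
pos 9: ']' matches '['; pop; stack = [{
pos 10: push '['; stack = [{[
pos 11: ']' matches '['; pop; stack = [{
pos 12: push '('; stack = [{(
pos 13: ')' matches '('; pop; stack = [{
pos 14: '}' matches '{'; pop; stack = [
pos 15: push '{'; stack = [{
pos 16: '}' matches '{'; pop; stack = [
pos 17: push '['; stack = [[
pos 18: push '('; stack = [[(
pos 19: ')' matches '('; pop; stack = [[
pos 20: ']' matches '['; pop; stack = [
pos 21: push '('; stack = [(
pos 22: ')' matches '('; pop; stack = [
pos 23: push '('; stack = [(
pos 24: ')' matches '('; pop; stack = [
pos 25: ']' matches '['; pop; stack = (empty)
end: stack empty → VALID
Verdict: properly nested → yes

Answer: yes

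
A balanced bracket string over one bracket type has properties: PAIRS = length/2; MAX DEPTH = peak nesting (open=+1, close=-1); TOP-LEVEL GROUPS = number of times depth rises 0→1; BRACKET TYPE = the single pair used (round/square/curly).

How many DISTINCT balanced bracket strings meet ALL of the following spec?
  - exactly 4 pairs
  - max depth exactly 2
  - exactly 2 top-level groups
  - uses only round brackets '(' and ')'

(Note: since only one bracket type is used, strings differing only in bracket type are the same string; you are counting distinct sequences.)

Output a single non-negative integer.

Spec: pairs=4 depth=2 groups=2
Count(depth <= 2) = 3
Count(depth <= 1) = 0
Count(depth == 2) = 3 - 0 = 3

Answer: 3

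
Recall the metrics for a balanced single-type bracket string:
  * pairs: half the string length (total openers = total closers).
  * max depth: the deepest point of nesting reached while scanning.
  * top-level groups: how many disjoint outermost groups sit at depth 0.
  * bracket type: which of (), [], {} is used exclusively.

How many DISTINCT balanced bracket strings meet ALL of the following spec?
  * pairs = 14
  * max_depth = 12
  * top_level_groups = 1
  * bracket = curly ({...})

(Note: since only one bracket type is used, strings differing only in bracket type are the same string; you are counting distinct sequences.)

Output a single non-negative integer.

Spec: pairs=14 depth=12 groups=1
Count(depth <= 12) = 742876
Count(depth <= 11) = 742626
Count(depth == 12) = 742876 - 742626 = 250

Answer: 250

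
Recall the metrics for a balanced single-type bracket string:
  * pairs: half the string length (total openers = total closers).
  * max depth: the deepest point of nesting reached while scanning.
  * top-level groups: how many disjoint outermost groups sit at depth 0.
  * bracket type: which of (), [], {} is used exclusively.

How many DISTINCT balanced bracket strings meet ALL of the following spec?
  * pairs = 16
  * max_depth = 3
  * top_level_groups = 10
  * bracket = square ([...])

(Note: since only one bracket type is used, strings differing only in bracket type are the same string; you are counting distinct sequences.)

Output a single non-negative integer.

Answer: 19645

Derivation:
Spec: pairs=16 depth=3 groups=10
Count(depth <= 3) = 24650
Count(depth <= 2) = 5005
Count(depth == 3) = 24650 - 5005 = 19645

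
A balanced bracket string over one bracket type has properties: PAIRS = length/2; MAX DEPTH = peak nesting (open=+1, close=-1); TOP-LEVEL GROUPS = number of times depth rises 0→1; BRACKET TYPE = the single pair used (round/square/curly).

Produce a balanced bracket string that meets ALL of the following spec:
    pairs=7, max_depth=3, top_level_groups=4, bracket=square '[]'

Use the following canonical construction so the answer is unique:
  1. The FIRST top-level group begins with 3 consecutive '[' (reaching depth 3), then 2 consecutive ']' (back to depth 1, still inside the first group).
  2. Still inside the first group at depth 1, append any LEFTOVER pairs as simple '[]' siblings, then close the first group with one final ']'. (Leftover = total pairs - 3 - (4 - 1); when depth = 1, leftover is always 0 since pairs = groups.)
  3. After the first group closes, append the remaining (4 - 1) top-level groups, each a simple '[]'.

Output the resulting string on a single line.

Spec: pairs=7 depth=3 groups=4
Leftover pairs = 7 - 3 - (4-1) = 1
First group: deep chain of depth 3 + 1 sibling pairs
Remaining 3 groups: simple '[]' each

Answer: [[[]][]][][][]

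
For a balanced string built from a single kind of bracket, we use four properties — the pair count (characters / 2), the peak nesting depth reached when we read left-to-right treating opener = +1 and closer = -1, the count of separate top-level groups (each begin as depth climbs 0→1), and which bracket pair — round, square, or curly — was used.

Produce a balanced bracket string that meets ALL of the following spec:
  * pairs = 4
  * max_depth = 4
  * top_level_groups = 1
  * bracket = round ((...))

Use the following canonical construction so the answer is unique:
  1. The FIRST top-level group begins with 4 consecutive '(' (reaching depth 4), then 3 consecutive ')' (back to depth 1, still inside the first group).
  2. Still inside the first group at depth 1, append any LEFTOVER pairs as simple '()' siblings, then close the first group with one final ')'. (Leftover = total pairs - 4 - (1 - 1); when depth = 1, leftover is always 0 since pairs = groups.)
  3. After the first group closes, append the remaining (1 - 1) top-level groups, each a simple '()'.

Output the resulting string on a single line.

Answer: (((())))

Derivation:
Spec: pairs=4 depth=4 groups=1
Leftover pairs = 4 - 4 - (1-1) = 0
First group: deep chain of depth 4 + 0 sibling pairs
Remaining 0 groups: simple '()' each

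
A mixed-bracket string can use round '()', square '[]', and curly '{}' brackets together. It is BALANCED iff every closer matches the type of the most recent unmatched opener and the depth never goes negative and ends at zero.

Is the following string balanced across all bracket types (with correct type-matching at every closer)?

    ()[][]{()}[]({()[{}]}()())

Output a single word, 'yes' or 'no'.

pos 0: push '('; stack = (
pos 1: ')' matches '('; pop; stack = (empty)
pos 2: push '['; stack = [
pos 3: ']' matches '['; pop; stack = (empty)
pos 4: push '['; stack = [
pos 5: ']' matches '['; pop; stack = (empty)
pos 6: push '{'; stack = {
pos 7: push '('; stack = {(
pos 8: ')' matches '('; pop; stack = {
pos 9: '}' matches '{'; pop; stack = (empty)
pos 10: push '['; stack = [
pos 11: ']' matches '['; pop; stack = (empty)
pos 12: push '('; stack = (
pos 13: push '{'; stack = ({
pos 14: push '('; stack = ({(
pos 15: ')' matches '('; pop; stack = ({
pos 16: push '['; stack = ({[
pos 17: push '{'; stack = ({[{
pos 18: '}' matches '{'; pop; stack = ({[
pos 19: ']' matches '['; pop; stack = ({
pos 20: '}' matches '{'; pop; stack = (
pos 21: push '('; stack = ((
pos 22: ')' matches '('; pop; stack = (
pos 23: push '('; stack = ((
pos 24: ')' matches '('; pop; stack = (
pos 25: ')' matches '('; pop; stack = (empty)
end: stack empty → VALID
Verdict: properly nested → yes

Answer: yes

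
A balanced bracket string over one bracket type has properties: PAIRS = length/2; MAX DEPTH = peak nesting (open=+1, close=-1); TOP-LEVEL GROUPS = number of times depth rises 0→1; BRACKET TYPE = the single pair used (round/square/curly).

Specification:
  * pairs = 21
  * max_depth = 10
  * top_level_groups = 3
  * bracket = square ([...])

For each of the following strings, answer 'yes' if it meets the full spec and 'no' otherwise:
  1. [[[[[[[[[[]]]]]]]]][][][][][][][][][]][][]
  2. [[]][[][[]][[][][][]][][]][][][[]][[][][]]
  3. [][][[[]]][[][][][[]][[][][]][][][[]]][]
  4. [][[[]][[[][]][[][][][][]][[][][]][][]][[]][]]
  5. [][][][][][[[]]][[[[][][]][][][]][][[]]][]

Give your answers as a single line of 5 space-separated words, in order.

Answer: yes no no no no

Derivation:
String 1 '[[[[[[[[[[]]]]]]]]][][][][][][][][][]][][]': depth seq [1 2 3 4 5 6 7 8 9 10 9 8 7 6 5 4 3 2 1 2 1 2 1 2 1 2 1 2 1 2 1 2 1 2 1 2 1 0 1 0 1 0]
  -> pairs=21 depth=10 groups=3 -> yes
String 2 '[[]][[][[]][[][][][]][][]][][][[]][[][][]]': depth seq [1 2 1 0 1 2 1 2 3 2 1 2 3 2 3 2 3 2 3 2 1 2 1 2 1 0 1 0 1 0 1 2 1 0 1 2 1 2 1 2 1 0]
  -> pairs=21 depth=3 groups=6 -> no
String 3 '[][][[[]]][[][][][[]][[][][]][][][[]]][]': depth seq [1 0 1 0 1 2 3 2 1 0 1 2 1 2 1 2 1 2 3 2 1 2 3 2 3 2 3 2 1 2 1 2 1 2 3 2 1 0 1 0]
  -> pairs=20 depth=3 groups=5 -> no
String 4 '[][[[]][[[][]][[][][][][]][[][][]][][]][[]][]]': depth seq [1 0 1 2 3 2 1 2 3 4 3 4 3 2 3 4 3 4 3 4 3 4 3 4 3 2 3 4 3 4 3 4 3 2 3 2 3 2 1 2 3 2 1 2 1 0]
  -> pairs=23 depth=4 groups=2 -> no
String 5 '[][][][][][[[]]][[[[][][]][][][]][][[]]][]': depth seq [1 0 1 0 1 0 1 0 1 0 1 2 3 2 1 0 1 2 3 4 3 4 3 4 3 2 3 2 3 2 3 2 1 2 1 2 3 2 1 0 1 0]
  -> pairs=21 depth=4 groups=8 -> no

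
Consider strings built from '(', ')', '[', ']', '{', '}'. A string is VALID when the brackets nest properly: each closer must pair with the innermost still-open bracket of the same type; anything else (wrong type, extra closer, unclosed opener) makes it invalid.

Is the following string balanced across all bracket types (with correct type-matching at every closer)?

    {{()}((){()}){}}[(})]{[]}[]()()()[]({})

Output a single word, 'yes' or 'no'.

pos 0: push '{'; stack = {
pos 1: push '{'; stack = {{
pos 2: push '('; stack = {{(
pos 3: ')' matches '('; pop; stack = {{
pos 4: '}' matches '{'; pop; stack = {
pos 5: push '('; stack = {(
pos 6: push '('; stack = {((
pos 7: ')' matches '('; pop; stack = {(
pos 8: push '{'; stack = {({
pos 9: push '('; stack = {({(
pos 10: ')' matches '('; pop; stack = {({
pos 11: '}' matches '{'; pop; stack = {(
pos 12: ')' matches '('; pop; stack = {
pos 13: push '{'; stack = {{
pos 14: '}' matches '{'; pop; stack = {
pos 15: '}' matches '{'; pop; stack = (empty)
pos 16: push '['; stack = [
pos 17: push '('; stack = [(
pos 18: saw closer '}' but top of stack is '(' (expected ')') → INVALID
Verdict: type mismatch at position 18: '}' closes '(' → no

Answer: no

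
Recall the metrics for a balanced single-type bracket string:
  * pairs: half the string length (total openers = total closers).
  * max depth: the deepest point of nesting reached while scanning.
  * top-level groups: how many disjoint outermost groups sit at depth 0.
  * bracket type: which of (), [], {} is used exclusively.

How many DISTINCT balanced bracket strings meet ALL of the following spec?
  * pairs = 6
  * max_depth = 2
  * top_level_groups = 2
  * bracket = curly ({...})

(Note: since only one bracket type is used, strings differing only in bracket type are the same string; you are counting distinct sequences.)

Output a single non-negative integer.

Spec: pairs=6 depth=2 groups=2
Count(depth <= 2) = 5
Count(depth <= 1) = 0
Count(depth == 2) = 5 - 0 = 5

Answer: 5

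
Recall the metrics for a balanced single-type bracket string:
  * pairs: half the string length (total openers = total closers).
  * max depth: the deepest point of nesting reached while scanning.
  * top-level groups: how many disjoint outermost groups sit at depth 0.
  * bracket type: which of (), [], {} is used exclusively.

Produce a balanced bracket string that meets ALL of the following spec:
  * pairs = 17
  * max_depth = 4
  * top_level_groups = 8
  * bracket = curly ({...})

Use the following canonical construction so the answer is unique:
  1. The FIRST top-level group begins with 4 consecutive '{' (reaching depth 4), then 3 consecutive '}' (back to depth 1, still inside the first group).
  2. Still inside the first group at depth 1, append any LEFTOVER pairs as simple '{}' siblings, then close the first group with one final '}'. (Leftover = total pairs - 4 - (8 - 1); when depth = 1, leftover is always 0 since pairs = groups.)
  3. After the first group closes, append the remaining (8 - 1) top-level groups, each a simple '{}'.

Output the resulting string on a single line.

Answer: {{{{}}}{}{}{}{}{}{}}{}{}{}{}{}{}{}

Derivation:
Spec: pairs=17 depth=4 groups=8
Leftover pairs = 17 - 4 - (8-1) = 6
First group: deep chain of depth 4 + 6 sibling pairs
Remaining 7 groups: simple '{}' each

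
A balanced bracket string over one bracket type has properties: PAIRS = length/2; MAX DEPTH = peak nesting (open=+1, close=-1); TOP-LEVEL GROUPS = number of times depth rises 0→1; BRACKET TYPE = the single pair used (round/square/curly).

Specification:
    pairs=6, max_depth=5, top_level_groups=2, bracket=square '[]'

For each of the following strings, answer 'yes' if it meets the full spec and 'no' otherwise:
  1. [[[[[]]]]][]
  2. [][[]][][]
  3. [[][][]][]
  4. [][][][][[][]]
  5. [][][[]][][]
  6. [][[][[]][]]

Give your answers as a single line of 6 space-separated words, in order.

String 1 '[[[[[]]]]][]': depth seq [1 2 3 4 5 4 3 2 1 0 1 0]
  -> pairs=6 depth=5 groups=2 -> yes
String 2 '[][[]][][]': depth seq [1 0 1 2 1 0 1 0 1 0]
  -> pairs=5 depth=2 groups=4 -> no
String 3 '[[][][]][]': depth seq [1 2 1 2 1 2 1 0 1 0]
  -> pairs=5 depth=2 groups=2 -> no
String 4 '[][][][][[][]]': depth seq [1 0 1 0 1 0 1 0 1 2 1 2 1 0]
  -> pairs=7 depth=2 groups=5 -> no
String 5 '[][][[]][][]': depth seq [1 0 1 0 1 2 1 0 1 0 1 0]
  -> pairs=6 depth=2 groups=5 -> no
String 6 '[][[][[]][]]': depth seq [1 0 1 2 1 2 3 2 1 2 1 0]
  -> pairs=6 depth=3 groups=2 -> no

Answer: yes no no no no no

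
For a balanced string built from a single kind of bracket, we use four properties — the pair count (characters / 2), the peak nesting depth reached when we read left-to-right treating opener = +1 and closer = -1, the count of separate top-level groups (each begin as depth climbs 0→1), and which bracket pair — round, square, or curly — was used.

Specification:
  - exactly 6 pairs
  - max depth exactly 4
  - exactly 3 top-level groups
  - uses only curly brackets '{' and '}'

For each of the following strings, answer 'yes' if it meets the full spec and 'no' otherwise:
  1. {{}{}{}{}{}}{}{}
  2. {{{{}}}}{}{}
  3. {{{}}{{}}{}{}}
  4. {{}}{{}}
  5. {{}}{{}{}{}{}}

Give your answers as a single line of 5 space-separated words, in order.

String 1 '{{}{}{}{}{}}{}{}': depth seq [1 2 1 2 1 2 1 2 1 2 1 0 1 0 1 0]
  -> pairs=8 depth=2 groups=3 -> no
String 2 '{{{{}}}}{}{}': depth seq [1 2 3 4 3 2 1 0 1 0 1 0]
  -> pairs=6 depth=4 groups=3 -> yes
String 3 '{{{}}{{}}{}{}}': depth seq [1 2 3 2 1 2 3 2 1 2 1 2 1 0]
  -> pairs=7 depth=3 groups=1 -> no
String 4 '{{}}{{}}': depth seq [1 2 1 0 1 2 1 0]
  -> pairs=4 depth=2 groups=2 -> no
String 5 '{{}}{{}{}{}{}}': depth seq [1 2 1 0 1 2 1 2 1 2 1 2 1 0]
  -> pairs=7 depth=2 groups=2 -> no

Answer: no yes no no no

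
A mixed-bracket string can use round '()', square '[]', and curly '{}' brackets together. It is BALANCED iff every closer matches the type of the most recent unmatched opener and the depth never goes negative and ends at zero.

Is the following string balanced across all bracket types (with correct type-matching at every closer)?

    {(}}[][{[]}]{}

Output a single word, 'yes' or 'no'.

pos 0: push '{'; stack = {
pos 1: push '('; stack = {(
pos 2: saw closer '}' but top of stack is '(' (expected ')') → INVALID
Verdict: type mismatch at position 2: '}' closes '(' → no

Answer: no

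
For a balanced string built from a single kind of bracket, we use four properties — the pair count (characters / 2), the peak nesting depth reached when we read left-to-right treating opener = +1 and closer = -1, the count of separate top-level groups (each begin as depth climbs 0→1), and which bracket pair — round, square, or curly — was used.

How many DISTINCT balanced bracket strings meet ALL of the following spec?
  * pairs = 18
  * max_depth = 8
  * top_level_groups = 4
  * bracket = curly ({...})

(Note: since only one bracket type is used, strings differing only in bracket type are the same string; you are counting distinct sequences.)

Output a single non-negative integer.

Spec: pairs=18 depth=8 groups=4
Count(depth <= 8) = 57217754
Count(depth <= 7) = 53621760
Count(depth == 8) = 57217754 - 53621760 = 3595994

Answer: 3595994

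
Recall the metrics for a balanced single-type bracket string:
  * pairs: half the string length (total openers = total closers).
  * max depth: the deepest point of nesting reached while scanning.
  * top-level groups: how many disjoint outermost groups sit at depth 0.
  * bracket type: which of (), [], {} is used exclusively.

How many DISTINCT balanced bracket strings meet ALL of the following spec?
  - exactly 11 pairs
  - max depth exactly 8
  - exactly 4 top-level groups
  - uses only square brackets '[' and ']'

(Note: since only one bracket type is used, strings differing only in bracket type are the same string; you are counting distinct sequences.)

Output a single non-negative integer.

Answer: 4

Derivation:
Spec: pairs=11 depth=8 groups=4
Count(depth <= 8) = 7072
Count(depth <= 7) = 7068
Count(depth == 8) = 7072 - 7068 = 4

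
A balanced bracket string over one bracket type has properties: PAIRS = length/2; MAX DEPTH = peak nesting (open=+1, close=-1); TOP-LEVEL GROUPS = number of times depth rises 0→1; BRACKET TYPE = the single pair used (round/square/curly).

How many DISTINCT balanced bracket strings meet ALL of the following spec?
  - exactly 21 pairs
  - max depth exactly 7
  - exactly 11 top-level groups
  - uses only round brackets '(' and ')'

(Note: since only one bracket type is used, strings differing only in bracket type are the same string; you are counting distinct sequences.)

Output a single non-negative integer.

Answer: 181500

Derivation:
Spec: pairs=21 depth=7 groups=11
Count(depth <= 7) = 15702445
Count(depth <= 6) = 15520945
Count(depth == 7) = 15702445 - 15520945 = 181500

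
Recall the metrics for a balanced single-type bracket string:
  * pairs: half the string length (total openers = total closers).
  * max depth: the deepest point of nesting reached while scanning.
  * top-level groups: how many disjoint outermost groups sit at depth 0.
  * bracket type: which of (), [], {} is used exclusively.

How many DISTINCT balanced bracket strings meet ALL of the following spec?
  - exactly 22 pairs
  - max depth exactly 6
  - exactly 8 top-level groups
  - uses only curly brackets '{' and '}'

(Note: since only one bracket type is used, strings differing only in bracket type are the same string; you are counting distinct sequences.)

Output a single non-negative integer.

Spec: pairs=22 depth=6 groups=8
Count(depth <= 6) = 749955620
Count(depth <= 5) = 602461060
Count(depth == 6) = 749955620 - 602461060 = 147494560

Answer: 147494560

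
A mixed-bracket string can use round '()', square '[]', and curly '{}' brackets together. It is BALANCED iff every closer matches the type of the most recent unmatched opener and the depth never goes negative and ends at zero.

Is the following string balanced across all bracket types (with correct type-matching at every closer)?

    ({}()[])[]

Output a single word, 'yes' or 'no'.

pos 0: push '('; stack = (
pos 1: push '{'; stack = ({
pos 2: '}' matches '{'; pop; stack = (
pos 3: push '('; stack = ((
pos 4: ')' matches '('; pop; stack = (
pos 5: push '['; stack = ([
pos 6: ']' matches '['; pop; stack = (
pos 7: ')' matches '('; pop; stack = (empty)
pos 8: push '['; stack = [
pos 9: ']' matches '['; pop; stack = (empty)
end: stack empty → VALID
Verdict: properly nested → yes

Answer: yes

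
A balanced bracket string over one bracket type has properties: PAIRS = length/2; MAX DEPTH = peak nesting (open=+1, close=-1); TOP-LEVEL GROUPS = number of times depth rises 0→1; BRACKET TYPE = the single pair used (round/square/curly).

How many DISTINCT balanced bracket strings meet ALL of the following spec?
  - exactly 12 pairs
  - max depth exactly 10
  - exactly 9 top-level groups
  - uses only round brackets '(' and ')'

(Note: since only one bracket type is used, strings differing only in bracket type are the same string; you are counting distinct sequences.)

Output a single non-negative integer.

Spec: pairs=12 depth=10 groups=9
Count(depth <= 10) = 273
Count(depth <= 9) = 273
Count(depth == 10) = 273 - 273 = 0

Answer: 0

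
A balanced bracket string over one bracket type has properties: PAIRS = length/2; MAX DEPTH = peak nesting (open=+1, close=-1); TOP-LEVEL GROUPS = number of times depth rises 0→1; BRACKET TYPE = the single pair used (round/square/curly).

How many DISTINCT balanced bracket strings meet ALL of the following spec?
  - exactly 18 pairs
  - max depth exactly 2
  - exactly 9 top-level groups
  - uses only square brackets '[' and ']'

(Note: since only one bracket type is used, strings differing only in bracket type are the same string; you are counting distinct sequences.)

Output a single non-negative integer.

Answer: 24310

Derivation:
Spec: pairs=18 depth=2 groups=9
Count(depth <= 2) = 24310
Count(depth <= 1) = 0
Count(depth == 2) = 24310 - 0 = 24310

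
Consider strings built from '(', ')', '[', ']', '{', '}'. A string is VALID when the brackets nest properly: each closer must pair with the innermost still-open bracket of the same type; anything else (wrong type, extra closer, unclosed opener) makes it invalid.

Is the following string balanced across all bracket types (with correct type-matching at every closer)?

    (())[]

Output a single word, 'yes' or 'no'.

pos 0: push '('; stack = (
pos 1: push '('; stack = ((
pos 2: ')' matches '('; pop; stack = (
pos 3: ')' matches '('; pop; stack = (empty)
pos 4: push '['; stack = [
pos 5: ']' matches '['; pop; stack = (empty)
end: stack empty → VALID
Verdict: properly nested → yes

Answer: yes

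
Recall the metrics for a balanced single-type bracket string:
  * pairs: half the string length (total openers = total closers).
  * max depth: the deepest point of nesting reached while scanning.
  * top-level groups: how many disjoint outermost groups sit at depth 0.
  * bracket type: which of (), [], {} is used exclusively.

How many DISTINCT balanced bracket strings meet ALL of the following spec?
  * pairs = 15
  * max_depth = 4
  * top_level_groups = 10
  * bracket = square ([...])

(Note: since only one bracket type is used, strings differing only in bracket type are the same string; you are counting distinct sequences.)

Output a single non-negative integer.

Spec: pairs=15 depth=4 groups=10
Count(depth <= 4) = 7582
Count(depth <= 3) = 6412
Count(depth == 4) = 7582 - 6412 = 1170

Answer: 1170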